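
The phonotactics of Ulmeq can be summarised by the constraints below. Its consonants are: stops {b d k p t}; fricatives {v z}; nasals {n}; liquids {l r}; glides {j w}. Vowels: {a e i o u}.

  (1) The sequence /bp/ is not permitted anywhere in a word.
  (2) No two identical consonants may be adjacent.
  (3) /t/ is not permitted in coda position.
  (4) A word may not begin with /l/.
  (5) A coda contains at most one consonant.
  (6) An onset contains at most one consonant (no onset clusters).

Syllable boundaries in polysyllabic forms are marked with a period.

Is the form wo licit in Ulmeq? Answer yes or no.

yes

wo — σ1 onset /w/, coda /∅/ ok → licit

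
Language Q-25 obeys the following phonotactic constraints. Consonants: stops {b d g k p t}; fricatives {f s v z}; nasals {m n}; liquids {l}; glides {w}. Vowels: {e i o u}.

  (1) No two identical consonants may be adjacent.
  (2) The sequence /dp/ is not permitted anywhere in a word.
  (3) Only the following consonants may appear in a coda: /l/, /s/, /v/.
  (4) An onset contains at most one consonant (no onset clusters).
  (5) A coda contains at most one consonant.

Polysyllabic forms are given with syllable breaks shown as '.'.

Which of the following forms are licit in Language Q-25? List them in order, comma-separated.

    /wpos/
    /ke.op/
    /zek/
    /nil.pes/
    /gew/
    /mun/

/wpos/ — violates constraint 4: syllable 1 onset /wp/ has 2 consonants (> 1) → illicit
/ke.op/ — violates constraint 3: syllable 2 coda contains /p/, which is not a licensed coda consonant → illicit
/zek/ — violates constraint 3: syllable 1 coda contains /k/, which is not a licensed coda consonant → illicit
/nil.pes/ — σ1 onset /n/, coda /l/ ok; σ2 onset /p/, coda /s/ ok → licit
/gew/ — violates constraint 3: syllable 1 coda contains /w/, which is not a licensed coda consonant → illicit
/mun/ — violates constraint 3: syllable 1 coda contains /n/, which is not a licensed coda consonant → illicit

/nil.pes/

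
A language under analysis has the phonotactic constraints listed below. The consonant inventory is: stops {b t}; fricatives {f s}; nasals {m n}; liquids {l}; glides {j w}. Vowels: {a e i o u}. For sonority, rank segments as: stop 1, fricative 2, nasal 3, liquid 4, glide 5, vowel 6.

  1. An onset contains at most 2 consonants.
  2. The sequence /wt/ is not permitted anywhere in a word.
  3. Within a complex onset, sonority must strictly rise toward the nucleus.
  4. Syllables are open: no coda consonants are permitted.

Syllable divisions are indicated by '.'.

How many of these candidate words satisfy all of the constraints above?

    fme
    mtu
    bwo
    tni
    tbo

3

fme — σ1 onset /fm/ (2→3 rises), coda /∅/ ok → well-formed
mtu — violates constraint 3: syllable 1 onset /mt/: /m/ (nasal, 3) → /t/ (stop, 1) does not rise → ill-formed
bwo — σ1 onset /bw/ (1→5 rises), coda /∅/ ok → well-formed
tni — σ1 onset /tn/ (1→3 rises), coda /∅/ ok → well-formed
tbo — violates constraint 3: syllable 1 onset /tb/: /t/ (stop, 1) → /b/ (stop, 1) does not rise → ill-formed
Well-formed: fme, bwo, tni → 3.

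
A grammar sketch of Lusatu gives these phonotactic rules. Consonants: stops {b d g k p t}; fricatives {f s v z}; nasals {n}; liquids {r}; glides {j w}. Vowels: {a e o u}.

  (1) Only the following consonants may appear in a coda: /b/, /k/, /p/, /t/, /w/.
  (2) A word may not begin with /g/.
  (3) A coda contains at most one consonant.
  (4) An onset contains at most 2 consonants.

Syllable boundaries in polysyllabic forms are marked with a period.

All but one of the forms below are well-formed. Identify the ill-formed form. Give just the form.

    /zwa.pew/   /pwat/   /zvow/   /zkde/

/zwa.pew/ — σ1 onset /zw/ (2C), coda /∅/ ok; σ2 onset /p/, coda /w/ ok → well-formed
/pwat/ — σ1 onset /pw/ (2C), coda /t/ ok → well-formed
/zvow/ — σ1 onset /zv/ (2C), coda /w/ ok → well-formed
/zkde/ — violates constraint 4: syllable 1 onset /zkd/ has 3 consonants (> 2) → ill-formed

/zkde/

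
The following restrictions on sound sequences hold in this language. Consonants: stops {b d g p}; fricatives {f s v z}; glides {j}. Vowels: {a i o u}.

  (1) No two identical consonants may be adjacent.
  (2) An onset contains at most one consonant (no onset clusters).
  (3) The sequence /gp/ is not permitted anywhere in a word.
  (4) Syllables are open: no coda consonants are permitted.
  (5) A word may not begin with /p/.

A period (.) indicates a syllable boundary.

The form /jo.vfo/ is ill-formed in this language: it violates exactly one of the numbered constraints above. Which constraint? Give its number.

/jo.vfo/: syllable 2 onset /vf/ has 2 consonants (> 1).
This is a violation of constraint 2: "An onset contains at most one consonant (no onset clusters)."
The remaining constraints (1, 3, 4, 5) are satisfied.

2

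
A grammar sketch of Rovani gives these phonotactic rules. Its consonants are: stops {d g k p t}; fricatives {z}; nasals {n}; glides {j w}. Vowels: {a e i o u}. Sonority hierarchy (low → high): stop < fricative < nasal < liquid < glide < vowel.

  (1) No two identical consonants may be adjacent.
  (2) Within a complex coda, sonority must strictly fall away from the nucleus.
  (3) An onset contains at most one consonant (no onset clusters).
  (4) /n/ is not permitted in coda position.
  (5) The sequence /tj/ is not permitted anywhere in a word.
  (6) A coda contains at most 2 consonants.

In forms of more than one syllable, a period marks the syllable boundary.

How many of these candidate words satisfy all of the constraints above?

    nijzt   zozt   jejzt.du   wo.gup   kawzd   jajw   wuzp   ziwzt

nijzt — violates constraint 6: syllable 1 coda /jzt/ has 3 consonants (> 2) → not permitted
zozt — σ1 onset /z/, coda /zt/ (2→1 falls) ok → permitted
jejzt.du — violates constraint 6: syllable 1 coda /jzt/ has 3 consonants (> 2) → not permitted
wo.gup — σ1 onset /w/, coda /∅/ ok; σ2 onset /g/, coda /p/ ok → permitted
kawzd — violates constraint 6: syllable 1 coda /wzd/ has 3 consonants (> 2) → not permitted
jajw — violates constraint 2: syllable 1 coda /jw/: /j/ (glide, 5) → /w/ (glide, 5) does not fall → not permitted
wuzp — σ1 onset /w/, coda /zp/ (2→1 falls) ok → permitted
ziwzt — violates constraint 6: syllable 1 coda /wzt/ has 3 consonants (> 2) → not permitted
Permitted: zozt, wo.gup, wuzp → 3.

3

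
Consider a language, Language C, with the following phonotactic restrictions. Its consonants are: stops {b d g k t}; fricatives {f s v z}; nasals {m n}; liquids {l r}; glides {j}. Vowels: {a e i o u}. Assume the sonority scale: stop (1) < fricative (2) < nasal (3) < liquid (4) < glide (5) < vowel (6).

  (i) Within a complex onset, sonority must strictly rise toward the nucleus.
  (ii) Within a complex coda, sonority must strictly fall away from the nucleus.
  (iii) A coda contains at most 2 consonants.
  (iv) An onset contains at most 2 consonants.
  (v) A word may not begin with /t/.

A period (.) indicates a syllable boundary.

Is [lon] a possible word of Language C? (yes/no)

[lon] — σ1 onset /l/, coda /n/ ok → licit

yes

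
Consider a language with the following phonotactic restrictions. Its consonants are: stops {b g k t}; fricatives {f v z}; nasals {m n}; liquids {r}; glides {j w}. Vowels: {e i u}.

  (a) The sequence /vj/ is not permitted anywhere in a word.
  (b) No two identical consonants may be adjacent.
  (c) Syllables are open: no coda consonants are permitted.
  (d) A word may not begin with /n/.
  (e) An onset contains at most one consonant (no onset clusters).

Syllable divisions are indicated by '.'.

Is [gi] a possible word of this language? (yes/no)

[gi] — σ1 onset /g/, coda /∅/ ok → phonotactically legal

yes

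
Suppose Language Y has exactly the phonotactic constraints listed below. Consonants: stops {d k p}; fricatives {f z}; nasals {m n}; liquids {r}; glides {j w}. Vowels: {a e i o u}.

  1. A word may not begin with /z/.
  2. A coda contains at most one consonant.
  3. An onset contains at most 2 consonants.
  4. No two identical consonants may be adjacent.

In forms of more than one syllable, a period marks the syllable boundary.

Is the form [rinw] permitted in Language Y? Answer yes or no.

[rinw] — violates constraint 2: syllable 1 coda /nw/ has 2 consonants (> 1) → not permitted

no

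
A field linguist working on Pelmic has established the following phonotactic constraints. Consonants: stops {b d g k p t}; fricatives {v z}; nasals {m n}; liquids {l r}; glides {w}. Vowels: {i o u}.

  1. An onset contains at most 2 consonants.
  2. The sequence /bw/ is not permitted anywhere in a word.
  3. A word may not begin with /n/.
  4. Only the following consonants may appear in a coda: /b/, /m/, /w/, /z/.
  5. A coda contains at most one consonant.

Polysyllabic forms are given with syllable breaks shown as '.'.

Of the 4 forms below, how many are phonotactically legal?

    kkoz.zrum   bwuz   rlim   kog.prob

kkoz.zrum — σ1 onset /kk/ (2C), coda /z/ ok; σ2 onset /zr/ (2C), coda /m/ ok → phonotactically legal
bwuz — violates constraint 2: contains banned sequence /bw/ → phonotactically illegal
rlim — σ1 onset /rl/ (2C), coda /m/ ok → phonotactically legal
kog.prob — violates constraint 4: syllable 1 coda contains /g/, which is not a licensed coda consonant → phonotactically illegal
Phonotactically legal: kkoz.zrum, rlim → 2.

2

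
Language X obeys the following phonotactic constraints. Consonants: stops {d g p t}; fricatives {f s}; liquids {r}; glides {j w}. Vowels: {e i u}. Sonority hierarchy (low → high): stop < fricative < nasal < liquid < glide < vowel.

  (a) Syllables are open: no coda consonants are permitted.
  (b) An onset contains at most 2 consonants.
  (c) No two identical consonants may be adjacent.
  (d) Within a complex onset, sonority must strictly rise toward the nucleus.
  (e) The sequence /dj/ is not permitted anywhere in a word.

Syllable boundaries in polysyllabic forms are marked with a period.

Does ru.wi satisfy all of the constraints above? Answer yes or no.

yes

ru.wi — σ1 onset /r/, coda /∅/ ok; σ2 onset /w/, coda /∅/ ok → well-formed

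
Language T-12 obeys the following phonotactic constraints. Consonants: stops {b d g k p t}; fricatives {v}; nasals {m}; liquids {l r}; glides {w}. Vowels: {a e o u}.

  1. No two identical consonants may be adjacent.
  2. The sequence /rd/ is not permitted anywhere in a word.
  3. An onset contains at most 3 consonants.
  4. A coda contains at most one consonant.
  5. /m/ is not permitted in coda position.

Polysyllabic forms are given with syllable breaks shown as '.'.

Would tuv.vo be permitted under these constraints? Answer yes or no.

tuv.vo — violates constraint 1: adjacent identical consonants /vv/ → not permitted

no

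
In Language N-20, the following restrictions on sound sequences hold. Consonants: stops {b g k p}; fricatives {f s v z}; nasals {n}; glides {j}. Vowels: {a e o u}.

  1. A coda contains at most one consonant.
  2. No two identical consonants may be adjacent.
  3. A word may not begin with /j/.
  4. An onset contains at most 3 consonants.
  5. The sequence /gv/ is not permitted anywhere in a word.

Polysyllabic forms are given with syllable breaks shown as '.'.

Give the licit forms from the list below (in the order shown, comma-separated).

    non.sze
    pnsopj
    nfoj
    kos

non.sze — σ1 onset /n/, coda /n/ ok; σ2 onset /sz/ (2C), coda /∅/ ok → licit
pnsopj — violates constraint 1: syllable 1 coda /pj/ has 2 consonants (> 1) → illicit
nfoj — σ1 onset /nf/ (2C), coda /j/ ok → licit
kos — σ1 onset /k/, coda /s/ ok → licit

non.sze, nfoj, kos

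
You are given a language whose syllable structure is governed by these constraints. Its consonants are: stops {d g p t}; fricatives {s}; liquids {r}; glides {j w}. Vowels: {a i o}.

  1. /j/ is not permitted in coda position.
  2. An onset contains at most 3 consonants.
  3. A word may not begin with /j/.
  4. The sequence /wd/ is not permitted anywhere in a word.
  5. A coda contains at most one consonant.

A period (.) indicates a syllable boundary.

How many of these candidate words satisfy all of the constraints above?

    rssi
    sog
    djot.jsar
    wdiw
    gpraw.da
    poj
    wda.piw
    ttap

4

rssi — σ1 onset /rss/ (3C), coda /∅/ ok → permitted
sog — σ1 onset /s/, coda /g/ ok → permitted
djot.jsar — σ1 onset /dj/ (2C), coda /t/ ok; σ2 onset /js/ (2C), coda /r/ ok → permitted
wdiw — violates constraint 4: contains banned sequence /wd/ → not permitted
gpraw.da — violates constraint 4: contains banned sequence /wd/ → not permitted
poj — violates constraint 1: syllable 1 coda contains /j/ → not permitted
wda.piw — violates constraint 4: contains banned sequence /wd/ → not permitted
ttap — σ1 onset /tt/ (2C), coda /p/ ok → permitted
Permitted: rssi, sog, djot.jsar, ttap → 4.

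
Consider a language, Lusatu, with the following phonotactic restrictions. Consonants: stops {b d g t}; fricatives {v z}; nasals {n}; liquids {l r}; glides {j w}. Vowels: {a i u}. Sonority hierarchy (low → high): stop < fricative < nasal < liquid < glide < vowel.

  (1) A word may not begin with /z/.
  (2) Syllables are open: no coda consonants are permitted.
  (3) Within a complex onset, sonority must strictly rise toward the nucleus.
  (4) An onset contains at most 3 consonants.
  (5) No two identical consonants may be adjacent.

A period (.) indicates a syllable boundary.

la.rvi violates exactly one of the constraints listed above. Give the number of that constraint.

la.rvi: syllable 2 onset /rv/: /r/ (liquid, 4) → /v/ (fricative, 2) does not rise.
This is a violation of constraint 3: "Within a complex onset, sonority must strictly rise toward the nucleus."
The remaining constraints (1, 2, 4, 5) are satisfied.

3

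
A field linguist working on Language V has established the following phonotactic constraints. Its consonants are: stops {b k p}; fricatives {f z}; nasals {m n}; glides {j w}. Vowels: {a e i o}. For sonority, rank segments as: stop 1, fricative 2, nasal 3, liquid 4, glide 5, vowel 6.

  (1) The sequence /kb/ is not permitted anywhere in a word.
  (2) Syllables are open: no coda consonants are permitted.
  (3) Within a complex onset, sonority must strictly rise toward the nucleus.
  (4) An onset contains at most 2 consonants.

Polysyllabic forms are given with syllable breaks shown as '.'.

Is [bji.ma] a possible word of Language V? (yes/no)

[bji.ma] — σ1 onset /bj/ (1→5 rises), coda /∅/ ok; σ2 onset /m/, coda /∅/ ok → well-formed

yes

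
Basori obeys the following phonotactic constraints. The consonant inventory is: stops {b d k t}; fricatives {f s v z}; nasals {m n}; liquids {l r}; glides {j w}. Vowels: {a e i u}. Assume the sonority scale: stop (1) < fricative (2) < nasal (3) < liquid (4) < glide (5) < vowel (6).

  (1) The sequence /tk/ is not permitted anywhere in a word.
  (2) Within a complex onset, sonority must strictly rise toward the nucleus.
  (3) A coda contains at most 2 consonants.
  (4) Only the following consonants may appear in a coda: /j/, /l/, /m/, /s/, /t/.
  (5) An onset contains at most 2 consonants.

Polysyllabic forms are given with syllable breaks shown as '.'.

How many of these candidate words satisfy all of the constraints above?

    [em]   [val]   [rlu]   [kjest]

[em] — σ1 onset /∅/, coda /m/ ok → licit
[val] — σ1 onset /v/, coda /l/ ok → licit
[rlu] — violates constraint 2: syllable 1 onset /rl/: /r/ (liquid, 4) → /l/ (liquid, 4) does not rise → illicit
[kjest] — σ1 onset /kj/ (1→5 rises), coda /st/ (2C) ok → licit
Licit: [em], [val], [kjest] → 3.

3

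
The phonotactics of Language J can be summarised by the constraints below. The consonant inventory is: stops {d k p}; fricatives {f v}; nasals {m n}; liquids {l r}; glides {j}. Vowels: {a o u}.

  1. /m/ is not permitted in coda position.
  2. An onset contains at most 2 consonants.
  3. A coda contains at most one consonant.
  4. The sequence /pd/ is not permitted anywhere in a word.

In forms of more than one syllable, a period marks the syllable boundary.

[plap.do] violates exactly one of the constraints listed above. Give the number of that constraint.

4

[plap.do]: contains banned sequence /pd/.
This is a violation of constraint 4: "The sequence /pd/ is not permitted anywhere in a word."
The remaining constraints (1, 2, 3) are satisfied.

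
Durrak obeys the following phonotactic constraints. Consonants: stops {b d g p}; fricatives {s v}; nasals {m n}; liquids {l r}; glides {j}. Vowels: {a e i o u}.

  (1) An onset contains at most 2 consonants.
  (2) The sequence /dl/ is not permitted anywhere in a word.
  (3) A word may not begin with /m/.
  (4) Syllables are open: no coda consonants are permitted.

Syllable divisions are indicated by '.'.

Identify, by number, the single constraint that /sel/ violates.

/sel/: syllable 1 coda /l/ has 1 consonant (> 0).
This is a violation of constraint 4: "Syllables are open: no coda consonants are permitted."
The remaining constraints (1, 2, 3) are satisfied.

4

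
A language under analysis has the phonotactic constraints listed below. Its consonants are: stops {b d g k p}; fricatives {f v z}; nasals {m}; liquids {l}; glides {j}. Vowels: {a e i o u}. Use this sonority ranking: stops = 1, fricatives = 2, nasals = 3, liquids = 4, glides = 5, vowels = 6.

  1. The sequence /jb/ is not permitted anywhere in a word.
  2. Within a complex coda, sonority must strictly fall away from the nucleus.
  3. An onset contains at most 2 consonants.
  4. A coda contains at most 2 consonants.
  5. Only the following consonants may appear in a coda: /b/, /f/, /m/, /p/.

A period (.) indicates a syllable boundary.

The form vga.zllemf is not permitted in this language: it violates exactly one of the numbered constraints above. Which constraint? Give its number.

3

vga.zllemf: syllable 2 onset /zll/ has 3 consonants (> 2).
This is a violation of constraint 3: "An onset contains at most 2 consonants."
The remaining constraints (1, 2, 4, 5) are satisfied.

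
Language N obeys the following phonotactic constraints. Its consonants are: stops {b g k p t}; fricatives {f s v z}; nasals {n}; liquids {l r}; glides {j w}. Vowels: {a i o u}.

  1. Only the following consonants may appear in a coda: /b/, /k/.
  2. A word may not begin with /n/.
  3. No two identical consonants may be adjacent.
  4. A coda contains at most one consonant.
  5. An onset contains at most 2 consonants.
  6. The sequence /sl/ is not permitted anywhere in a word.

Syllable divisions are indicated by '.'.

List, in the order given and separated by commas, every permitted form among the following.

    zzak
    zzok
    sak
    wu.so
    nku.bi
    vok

sak, wu.so, vok

zzak — violates constraint 3: adjacent identical consonants /zz/ → not permitted
zzok — violates constraint 3: adjacent identical consonants /zz/ → not permitted
sak — σ1 onset /s/, coda /k/ ok → permitted
wu.so — σ1 onset /w/, coda /∅/ ok; σ2 onset /s/, coda /∅/ ok → permitted
nku.bi — violates constraint 2: word begins with /n/ → not permitted
vok — σ1 onset /v/, coda /k/ ok → permitted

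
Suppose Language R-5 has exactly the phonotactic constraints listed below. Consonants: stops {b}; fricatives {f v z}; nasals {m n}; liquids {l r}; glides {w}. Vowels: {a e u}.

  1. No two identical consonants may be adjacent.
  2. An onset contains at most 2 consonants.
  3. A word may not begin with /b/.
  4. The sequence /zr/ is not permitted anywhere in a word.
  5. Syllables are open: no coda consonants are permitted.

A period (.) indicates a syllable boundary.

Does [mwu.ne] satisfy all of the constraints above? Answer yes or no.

[mwu.ne] — σ1 onset /mw/ (2C), coda /∅/ ok; σ2 onset /n/, coda /∅/ ok → licit

yes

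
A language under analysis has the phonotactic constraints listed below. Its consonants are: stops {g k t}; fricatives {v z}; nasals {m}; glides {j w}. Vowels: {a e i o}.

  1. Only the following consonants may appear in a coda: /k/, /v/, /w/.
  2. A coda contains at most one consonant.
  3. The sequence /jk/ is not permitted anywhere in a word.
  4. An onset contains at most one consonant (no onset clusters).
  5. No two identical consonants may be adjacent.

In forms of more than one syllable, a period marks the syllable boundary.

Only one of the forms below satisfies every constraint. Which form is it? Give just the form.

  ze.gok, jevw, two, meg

ze.gok — σ1 onset /z/, coda /∅/ ok; σ2 onset /g/, coda /k/ ok → licit
jevw — violates constraint 2: syllable 1 coda /vw/ has 2 consonants (> 1) → illicit
two — violates constraint 4: syllable 1 onset /tw/ has 2 consonants (> 1) → illicit
meg — violates constraint 1: syllable 1 coda contains /g/, which is not a licensed coda consonant → illicit

ze.gok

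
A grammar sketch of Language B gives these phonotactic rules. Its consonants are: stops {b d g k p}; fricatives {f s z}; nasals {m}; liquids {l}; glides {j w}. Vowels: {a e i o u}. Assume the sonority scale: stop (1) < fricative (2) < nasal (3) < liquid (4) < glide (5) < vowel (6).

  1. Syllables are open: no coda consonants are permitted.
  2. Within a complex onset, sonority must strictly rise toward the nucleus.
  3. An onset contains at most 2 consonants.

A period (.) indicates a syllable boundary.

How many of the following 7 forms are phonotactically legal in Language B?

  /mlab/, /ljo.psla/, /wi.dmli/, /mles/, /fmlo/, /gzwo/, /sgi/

/mlab/ — violates constraint 1: syllable 1 coda /b/ has 1 consonant (> 0) → phonotactically illegal
/ljo.psla/ — violates constraint 3: syllable 2 onset /psl/ has 3 consonants (> 2) → phonotactically illegal
/wi.dmli/ — violates constraint 3: syllable 2 onset /dml/ has 3 consonants (> 2) → phonotactically illegal
/mles/ — violates constraint 1: syllable 1 coda /s/ has 1 consonant (> 0) → phonotactically illegal
/fmlo/ — violates constraint 3: syllable 1 onset /fml/ has 3 consonants (> 2) → phonotactically illegal
/gzwo/ — violates constraint 3: syllable 1 onset /gzw/ has 3 consonants (> 2) → phonotactically illegal
/sgi/ — violates constraint 2: syllable 1 onset /sg/: /s/ (fricative, 2) → /g/ (stop, 1) does not rise → phonotactically illegal
No form is phonotactically legal → 0.

0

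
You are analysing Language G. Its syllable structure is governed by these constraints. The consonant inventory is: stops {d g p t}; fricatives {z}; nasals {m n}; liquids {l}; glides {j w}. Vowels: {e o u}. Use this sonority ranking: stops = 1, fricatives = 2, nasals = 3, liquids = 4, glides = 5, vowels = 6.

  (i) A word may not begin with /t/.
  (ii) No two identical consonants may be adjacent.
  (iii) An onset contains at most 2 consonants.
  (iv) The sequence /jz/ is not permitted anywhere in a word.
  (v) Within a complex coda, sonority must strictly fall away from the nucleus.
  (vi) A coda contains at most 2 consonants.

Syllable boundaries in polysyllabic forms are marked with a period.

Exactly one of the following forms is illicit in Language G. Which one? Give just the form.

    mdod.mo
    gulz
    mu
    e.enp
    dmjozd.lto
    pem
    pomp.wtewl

mdod.mo — σ1 onset /md/ (2C), coda /d/ ok; σ2 onset /m/, coda /∅/ ok → licit
gulz — σ1 onset /g/, coda /lz/ (4→2 falls) ok → licit
mu — σ1 onset /m/, coda /∅/ ok → licit
e.enp — σ1 onset /∅/, coda /∅/ ok; σ2 onset /∅/, coda /np/ (3→1 falls) ok → licit
dmjozd.lto — violates constraint (iii): syllable 1 onset /dmj/ has 3 consonants (> 2) → illicit
pem — σ1 onset /p/, coda /m/ ok → licit
pomp.wtewl — σ1 onset /p/, coda /mp/ (3→1 falls) ok; σ2 onset /wt/ (2C), coda /wl/ (5→4 falls) ok → licit

dmjozd.lto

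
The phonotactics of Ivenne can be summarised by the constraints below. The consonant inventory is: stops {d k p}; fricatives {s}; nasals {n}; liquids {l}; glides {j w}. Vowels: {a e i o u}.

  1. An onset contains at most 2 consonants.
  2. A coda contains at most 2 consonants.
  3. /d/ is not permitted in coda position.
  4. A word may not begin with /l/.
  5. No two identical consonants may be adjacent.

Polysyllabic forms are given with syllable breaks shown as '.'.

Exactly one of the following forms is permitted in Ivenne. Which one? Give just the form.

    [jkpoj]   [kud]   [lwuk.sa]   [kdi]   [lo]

[kdi]

[jkpoj] — violates constraint 1: syllable 1 onset /jkp/ has 3 consonants (> 2) → not permitted
[kud] — violates constraint 3: syllable 1 coda contains /d/ → not permitted
[lwuk.sa] — violates constraint 4: word begins with /l/ → not permitted
[kdi] — σ1 onset /kd/ (2C), coda /∅/ ok → permitted
[lo] — violates constraint 4: word begins with /l/ → not permitted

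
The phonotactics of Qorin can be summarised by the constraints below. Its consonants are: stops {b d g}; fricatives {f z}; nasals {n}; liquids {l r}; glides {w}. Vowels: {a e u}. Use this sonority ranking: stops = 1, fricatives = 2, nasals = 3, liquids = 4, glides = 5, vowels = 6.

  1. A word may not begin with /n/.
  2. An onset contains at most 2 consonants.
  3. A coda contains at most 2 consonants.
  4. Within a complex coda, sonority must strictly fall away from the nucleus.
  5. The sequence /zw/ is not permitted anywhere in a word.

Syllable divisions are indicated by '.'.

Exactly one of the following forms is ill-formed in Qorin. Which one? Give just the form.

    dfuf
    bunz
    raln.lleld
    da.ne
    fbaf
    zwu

zwu

dfuf — σ1 onset /df/ (2C), coda /f/ ok → well-formed
bunz — σ1 onset /b/, coda /nz/ (3→2 falls) ok → well-formed
raln.lleld — σ1 onset /r/, coda /ln/ (4→3 falls) ok; σ2 onset /ll/ (2C), coda /ld/ (4→1 falls) ok → well-formed
da.ne — σ1 onset /d/, coda /∅/ ok; σ2 onset /n/, coda /∅/ ok → well-formed
fbaf — σ1 onset /fb/ (2C), coda /f/ ok → well-formed
zwu — violates constraint 5: contains banned sequence /zw/ → ill-formed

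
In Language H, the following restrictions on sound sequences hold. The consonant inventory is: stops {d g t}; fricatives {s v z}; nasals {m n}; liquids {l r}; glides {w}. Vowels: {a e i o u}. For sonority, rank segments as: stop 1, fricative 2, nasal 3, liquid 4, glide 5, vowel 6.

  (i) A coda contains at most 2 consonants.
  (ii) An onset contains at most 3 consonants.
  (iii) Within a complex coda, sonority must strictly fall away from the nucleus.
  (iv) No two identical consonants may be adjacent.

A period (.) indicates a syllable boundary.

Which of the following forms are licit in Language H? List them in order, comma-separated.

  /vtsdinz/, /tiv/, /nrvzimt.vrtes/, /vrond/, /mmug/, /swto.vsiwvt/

/vtsdinz/ — violates constraint (ii): syllable 1 onset /vtsd/ has 4 consonants (> 3) → illicit
/tiv/ — σ1 onset /t/, coda /v/ ok → licit
/nrvzimt.vrtes/ — violates constraint (ii): syllable 1 onset /nrvz/ has 4 consonants (> 3) → illicit
/vrond/ — σ1 onset /vr/ (2C), coda /nd/ (3→1 falls) ok → licit
/mmug/ — violates constraint (iv): adjacent identical consonants /mm/ → illicit
/swto.vsiwvt/ — violates constraint (i): syllable 2 coda /wvt/ has 3 consonants (> 2) → illicit

/tiv/, /vrond/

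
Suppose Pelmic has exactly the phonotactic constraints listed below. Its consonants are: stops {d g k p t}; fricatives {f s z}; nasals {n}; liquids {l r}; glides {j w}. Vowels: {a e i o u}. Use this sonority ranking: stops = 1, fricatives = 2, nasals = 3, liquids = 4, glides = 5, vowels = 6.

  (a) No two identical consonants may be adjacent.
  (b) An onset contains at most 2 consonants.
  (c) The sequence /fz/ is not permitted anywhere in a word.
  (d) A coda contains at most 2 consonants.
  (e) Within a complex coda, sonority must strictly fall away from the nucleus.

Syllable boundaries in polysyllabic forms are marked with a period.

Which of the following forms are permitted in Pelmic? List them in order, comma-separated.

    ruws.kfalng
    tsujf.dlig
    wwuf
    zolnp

ruws.kfalng — violates constraint (d): syllable 2 coda /lng/ has 3 consonants (> 2) → not permitted
tsujf.dlig — σ1 onset /ts/ (2C), coda /jf/ (5→2 falls) ok; σ2 onset /dl/ (2C), coda /g/ ok → permitted
wwuf — violates constraint (a): adjacent identical consonants /ww/ → not permitted
zolnp — violates constraint (d): syllable 1 coda /lnp/ has 3 consonants (> 2) → not permitted

tsujf.dlig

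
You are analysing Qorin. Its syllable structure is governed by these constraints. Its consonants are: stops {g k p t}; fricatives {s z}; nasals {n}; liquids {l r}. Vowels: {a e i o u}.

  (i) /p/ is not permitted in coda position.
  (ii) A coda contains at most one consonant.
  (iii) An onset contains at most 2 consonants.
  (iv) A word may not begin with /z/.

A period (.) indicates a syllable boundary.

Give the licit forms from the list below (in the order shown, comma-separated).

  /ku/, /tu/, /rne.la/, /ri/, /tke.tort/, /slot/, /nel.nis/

/ku/ — σ1 onset /k/, coda /∅/ ok → licit
/tu/ — σ1 onset /t/, coda /∅/ ok → licit
/rne.la/ — σ1 onset /rn/ (2C), coda /∅/ ok; σ2 onset /l/, coda /∅/ ok → licit
/ri/ — σ1 onset /r/, coda /∅/ ok → licit
/tke.tort/ — violates constraint (ii): syllable 2 coda /rt/ has 2 consonants (> 1) → illicit
/slot/ — σ1 onset /sl/ (2C), coda /t/ ok → licit
/nel.nis/ — σ1 onset /n/, coda /l/ ok; σ2 onset /n/, coda /s/ ok → licit

/ku/, /tu/, /rne.la/, /ri/, /slot/, /nel.nis/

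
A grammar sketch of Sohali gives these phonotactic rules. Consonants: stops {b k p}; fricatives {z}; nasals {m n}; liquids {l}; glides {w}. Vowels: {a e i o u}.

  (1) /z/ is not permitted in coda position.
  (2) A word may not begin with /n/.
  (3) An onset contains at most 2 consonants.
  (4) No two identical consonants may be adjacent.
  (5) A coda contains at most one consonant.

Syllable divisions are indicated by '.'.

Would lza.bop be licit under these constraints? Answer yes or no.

yes

lza.bop — σ1 onset /lz/ (2C), coda /∅/ ok; σ2 onset /b/, coda /p/ ok → licit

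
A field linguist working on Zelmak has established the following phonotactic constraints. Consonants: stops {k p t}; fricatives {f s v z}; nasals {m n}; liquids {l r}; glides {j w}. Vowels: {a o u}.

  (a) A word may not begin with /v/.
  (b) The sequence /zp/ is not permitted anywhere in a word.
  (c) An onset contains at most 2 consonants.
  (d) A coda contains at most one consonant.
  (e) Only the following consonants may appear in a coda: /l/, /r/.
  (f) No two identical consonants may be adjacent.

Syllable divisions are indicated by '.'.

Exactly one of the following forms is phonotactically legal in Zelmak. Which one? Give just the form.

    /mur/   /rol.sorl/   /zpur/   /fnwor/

/mur/ — σ1 onset /m/, coda /r/ ok → phonotactically legal
/rol.sorl/ — violates constraint (d): syllable 2 coda /rl/ has 2 consonants (> 1) → phonotactically illegal
/zpur/ — violates constraint (b): contains banned sequence /zp/ → phonotactically illegal
/fnwor/ — violates constraint (c): syllable 1 onset /fnw/ has 3 consonants (> 2) → phonotactically illegal

/mur/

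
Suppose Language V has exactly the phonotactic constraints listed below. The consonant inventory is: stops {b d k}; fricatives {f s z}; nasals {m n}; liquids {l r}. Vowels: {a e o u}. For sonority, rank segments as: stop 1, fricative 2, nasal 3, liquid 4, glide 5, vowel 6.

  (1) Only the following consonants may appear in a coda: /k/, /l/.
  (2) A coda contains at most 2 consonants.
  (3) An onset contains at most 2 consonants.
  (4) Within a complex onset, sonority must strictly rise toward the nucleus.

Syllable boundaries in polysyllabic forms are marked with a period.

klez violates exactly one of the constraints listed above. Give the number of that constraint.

klez: syllable 1 coda contains /z/, which is not a licensed coda consonant.
This is a violation of constraint 1: "Only the following consonants may appear in a coda: /k/, /l/."
The remaining constraints (2, 3, 4) are satisfied.

1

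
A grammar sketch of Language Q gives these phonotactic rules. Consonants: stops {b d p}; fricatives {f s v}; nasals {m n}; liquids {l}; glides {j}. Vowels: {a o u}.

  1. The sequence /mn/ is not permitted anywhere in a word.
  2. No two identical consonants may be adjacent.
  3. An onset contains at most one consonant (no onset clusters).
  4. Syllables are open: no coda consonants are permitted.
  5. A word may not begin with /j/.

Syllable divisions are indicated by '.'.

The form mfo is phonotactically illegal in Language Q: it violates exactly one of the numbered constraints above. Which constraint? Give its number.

mfo: syllable 1 onset /mf/ has 2 consonants (> 1).
This is a violation of constraint 3: "An onset contains at most one consonant (no onset clusters)."
The remaining constraints (1, 2, 4, 5) are satisfied.

3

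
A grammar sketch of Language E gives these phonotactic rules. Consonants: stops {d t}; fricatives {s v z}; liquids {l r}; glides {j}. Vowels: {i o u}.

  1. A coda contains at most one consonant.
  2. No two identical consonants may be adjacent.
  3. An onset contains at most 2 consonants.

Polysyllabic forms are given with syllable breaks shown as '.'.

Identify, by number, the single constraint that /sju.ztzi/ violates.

/sju.ztzi/: syllable 2 onset /ztz/ has 3 consonants (> 2).
This is a violation of constraint 3: "An onset contains at most 2 consonants."
The remaining constraints (1, 2) are satisfied.

3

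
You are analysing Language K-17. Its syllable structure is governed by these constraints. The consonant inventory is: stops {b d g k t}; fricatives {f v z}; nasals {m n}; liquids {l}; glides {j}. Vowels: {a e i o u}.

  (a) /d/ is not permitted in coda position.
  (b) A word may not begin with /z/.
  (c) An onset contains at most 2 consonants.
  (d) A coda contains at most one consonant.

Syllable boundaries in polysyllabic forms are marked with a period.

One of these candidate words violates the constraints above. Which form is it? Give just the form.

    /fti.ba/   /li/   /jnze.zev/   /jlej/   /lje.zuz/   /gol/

/jnze.zev/

/fti.ba/ — σ1 onset /ft/ (2C), coda /∅/ ok; σ2 onset /b/, coda /∅/ ok → phonotactically legal
/li/ — σ1 onset /l/, coda /∅/ ok → phonotactically legal
/jnze.zev/ — violates constraint (c): syllable 1 onset /jnz/ has 3 consonants (> 2) → phonotactically illegal
/jlej/ — σ1 onset /jl/ (2C), coda /j/ ok → phonotactically legal
/lje.zuz/ — σ1 onset /lj/ (2C), coda /∅/ ok; σ2 onset /z/, coda /z/ ok → phonotactically legal
/gol/ — σ1 onset /g/, coda /l/ ok → phonotactically legal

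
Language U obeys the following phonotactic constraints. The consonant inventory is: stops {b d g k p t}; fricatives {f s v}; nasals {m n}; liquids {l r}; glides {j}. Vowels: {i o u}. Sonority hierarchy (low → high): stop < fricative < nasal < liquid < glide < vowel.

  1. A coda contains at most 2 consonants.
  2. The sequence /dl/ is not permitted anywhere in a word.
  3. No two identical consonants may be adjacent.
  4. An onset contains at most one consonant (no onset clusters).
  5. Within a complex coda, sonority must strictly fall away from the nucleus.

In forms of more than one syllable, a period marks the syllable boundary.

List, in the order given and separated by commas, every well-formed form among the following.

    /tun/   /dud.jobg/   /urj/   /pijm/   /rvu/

/tun/, /pijm/

/tun/ — σ1 onset /t/, coda /n/ ok → well-formed
/dud.jobg/ — violates constraint 5: syllable 2 coda /bg/: /b/ (stop, 1) → /g/ (stop, 1) does not fall → ill-formed
/urj/ — violates constraint 5: syllable 1 coda /rj/: /r/ (liquid, 4) → /j/ (glide, 5) does not fall → ill-formed
/pijm/ — σ1 onset /p/, coda /jm/ (5→3 falls) ok → well-formed
/rvu/ — violates constraint 4: syllable 1 onset /rv/ has 2 consonants (> 1) → ill-formed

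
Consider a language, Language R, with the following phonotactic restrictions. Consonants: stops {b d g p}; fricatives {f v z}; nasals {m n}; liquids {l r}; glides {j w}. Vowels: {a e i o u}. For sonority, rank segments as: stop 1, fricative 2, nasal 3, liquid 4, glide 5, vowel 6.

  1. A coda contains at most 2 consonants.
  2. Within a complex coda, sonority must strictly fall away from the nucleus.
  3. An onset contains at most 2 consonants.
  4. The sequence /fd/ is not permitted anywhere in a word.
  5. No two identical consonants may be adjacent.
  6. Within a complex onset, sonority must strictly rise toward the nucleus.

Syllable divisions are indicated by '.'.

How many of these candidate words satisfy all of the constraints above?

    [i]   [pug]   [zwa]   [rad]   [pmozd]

[i] — σ1 onset /∅/, coda /∅/ ok → permitted
[pug] — σ1 onset /p/, coda /g/ ok → permitted
[zwa] — σ1 onset /zw/ (2→5 rises), coda /∅/ ok → permitted
[rad] — σ1 onset /r/, coda /d/ ok → permitted
[pmozd] — σ1 onset /pm/ (1→3 rises), coda /zd/ (2→1 falls) ok → permitted
Permitted: [i], [pug], [zwa], [rad], [pmozd] → 5.

5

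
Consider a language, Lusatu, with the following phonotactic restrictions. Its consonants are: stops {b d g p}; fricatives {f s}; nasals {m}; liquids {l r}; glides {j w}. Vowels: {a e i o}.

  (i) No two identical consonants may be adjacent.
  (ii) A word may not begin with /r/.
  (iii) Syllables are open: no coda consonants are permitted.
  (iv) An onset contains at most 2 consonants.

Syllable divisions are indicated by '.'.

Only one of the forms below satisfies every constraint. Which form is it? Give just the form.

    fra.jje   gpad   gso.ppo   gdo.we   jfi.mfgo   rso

gdo.we

fra.jje — violates constraint (i): adjacent identical consonants /jj/ → not permitted
gpad — violates constraint (iii): syllable 1 coda /d/ has 1 consonant (> 0) → not permitted
gso.ppo — violates constraint (i): adjacent identical consonants /pp/ → not permitted
gdo.we — σ1 onset /gd/ (2C), coda /∅/ ok; σ2 onset /w/, coda /∅/ ok → permitted
jfi.mfgo — violates constraint (iv): syllable 2 onset /mfg/ has 3 consonants (> 2) → not permitted
rso — violates constraint (ii): word begins with /r/ → not permitted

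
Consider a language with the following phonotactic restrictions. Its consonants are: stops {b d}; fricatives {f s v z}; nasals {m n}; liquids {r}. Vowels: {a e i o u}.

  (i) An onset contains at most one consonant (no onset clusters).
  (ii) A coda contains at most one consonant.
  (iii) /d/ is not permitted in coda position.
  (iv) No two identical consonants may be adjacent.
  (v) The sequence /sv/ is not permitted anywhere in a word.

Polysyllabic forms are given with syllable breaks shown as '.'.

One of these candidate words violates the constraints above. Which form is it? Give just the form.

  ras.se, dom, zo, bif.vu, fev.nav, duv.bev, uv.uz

ras.se

ras.se — violates constraint (iv): adjacent identical consonants /ss/ → illicit
dom — σ1 onset /d/, coda /m/ ok → licit
zo — σ1 onset /z/, coda /∅/ ok → licit
bif.vu — σ1 onset /b/, coda /f/ ok; σ2 onset /v/, coda /∅/ ok → licit
fev.nav — σ1 onset /f/, coda /v/ ok; σ2 onset /n/, coda /v/ ok → licit
duv.bev — σ1 onset /d/, coda /v/ ok; σ2 onset /b/, coda /v/ ok → licit
uv.uz — σ1 onset /∅/, coda /v/ ok; σ2 onset /∅/, coda /z/ ok → licit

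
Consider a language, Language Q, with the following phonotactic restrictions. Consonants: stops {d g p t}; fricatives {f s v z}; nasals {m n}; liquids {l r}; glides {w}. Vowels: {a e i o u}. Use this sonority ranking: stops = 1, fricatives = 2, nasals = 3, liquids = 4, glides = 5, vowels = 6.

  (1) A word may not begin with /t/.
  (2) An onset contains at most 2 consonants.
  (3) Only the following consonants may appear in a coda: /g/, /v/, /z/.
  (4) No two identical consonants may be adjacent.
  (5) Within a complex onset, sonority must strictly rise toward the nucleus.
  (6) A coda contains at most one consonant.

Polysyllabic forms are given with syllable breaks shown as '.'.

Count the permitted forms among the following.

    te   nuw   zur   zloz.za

0

te — violates constraint 1: word begins with /t/ → not permitted
nuw — violates constraint 3: syllable 1 coda contains /w/, which is not a licensed coda consonant → not permitted
zur — violates constraint 3: syllable 1 coda contains /r/, which is not a licensed coda consonant → not permitted
zloz.za — violates constraint 4: adjacent identical consonants /zz/ → not permitted
No form is permitted → 0.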